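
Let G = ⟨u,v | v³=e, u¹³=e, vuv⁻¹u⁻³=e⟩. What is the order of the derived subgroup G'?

G' = [G, G] is generated by all commutators. The generator-pair commutators are: [u, v] = u¹¹.
The subgroup they normally generate is {e, u, u², u³, u⁴, u⁵, u⁶, u⁷, u⁸, u⁹, u¹⁰, u¹¹, u¹²}, of order 13.
Check: |G/G'| = 39/13 = 3 is the order of the abelianisation.

Answer: 13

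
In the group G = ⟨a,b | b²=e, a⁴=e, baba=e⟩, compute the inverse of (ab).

The order of (ab) is 2 (smallest k with (ab)ᵏ = e), so (ab)⁻¹ = (ab)¹ = ab.
Check: (ab) · (ab) → (ab) · a = b;   b · b = e, giving e as required.

Answer: ab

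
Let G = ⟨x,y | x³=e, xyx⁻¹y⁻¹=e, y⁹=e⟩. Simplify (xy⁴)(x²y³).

Compute (xy⁴) · (x²y³) by multiplying left to right and reducing via the relations at each step:
  (xy⁴) · x² = y⁴
  (y⁴) · y³ = y⁷

Answer: y⁷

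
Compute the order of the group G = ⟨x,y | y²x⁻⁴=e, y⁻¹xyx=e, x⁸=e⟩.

Enumerate words in the generators, reducing via the relations: the distinct elements are
  {e, x, y, xy, x², x³, x⁴, x⁵, x⁶, x⁷, x²y, x³y, y⁻¹, xy⁻¹, x²y⁻¹, x³y⁻¹}.
No further products give new elements, so |G| = 16.

Answer: 16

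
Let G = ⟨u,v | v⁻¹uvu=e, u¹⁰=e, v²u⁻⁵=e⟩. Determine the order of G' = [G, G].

G' = [G, G] is generated by all commutators. The generator-pair commutators are: [u, v] = u².
The subgroup they normally generate is {e, u², u⁴, u⁶, u⁸}, of order 5.
Check: |G/G'| = 20/5 = 4 is the order of the abelianisation.

Answer: 5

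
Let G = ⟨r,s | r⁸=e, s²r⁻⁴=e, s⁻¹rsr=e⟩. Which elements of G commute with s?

⟨s⟩ ⊆ C_G(s) since powers of s commute with s; so |C_G(s)| ≥ |⟨s⟩| = 4.
By orbit–stabilizer, |C_G(s)| = |G| / |conj. class of s| = 16 / 4 = 4.
The 4 elements commuting with s are {e, r⁴, s, s⁻¹}.

Answer: {e, r⁴, s, s⁻¹}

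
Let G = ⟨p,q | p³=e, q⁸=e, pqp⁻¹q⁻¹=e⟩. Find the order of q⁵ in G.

Compute successive powers until reaching e:
  (q⁵)¹ = q⁵, (q⁵)² = q², (q⁵)³ = q⁷, (q⁵)⁴ = q⁴, (q⁵)⁵ = q, (q⁵)⁶ = q⁶, (q⁵)⁷ = q³, (q⁵)⁸ = e.
The smallest positive k with (q⁵)ᵏ = e is 8.

Answer: 8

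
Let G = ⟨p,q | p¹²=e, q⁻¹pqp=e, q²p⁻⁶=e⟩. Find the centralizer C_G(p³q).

⟨p³q⟩ ⊆ C_G(p³q) since powers of p³q commute with p³q; so |C_G(p³q)| ≥ |⟨p³q⟩| = 4.
By orbit–stabilizer, |C_G(p³q)| = |G| / |conj. class of p³q| = 24 / 6 = 4.
The 4 elements commuting with p³q are {e, p⁶, p³q, p³q⁻¹}.

Answer: {e, p⁶, p³q, p³q⁻¹}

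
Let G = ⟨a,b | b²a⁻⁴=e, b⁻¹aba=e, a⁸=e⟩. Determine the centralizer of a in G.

⟨a⟩ ⊆ C_G(a) since powers of a commute with a; so |C_G(a)| ≥ |⟨a⟩| = 8.
By orbit–stabilizer, |C_G(a)| = |G| / |conj. class of a| = 16 / 2 = 8.
The 8 elements commuting with a are {e, a, a², a³, a⁴, a⁵, a⁶, a⁷}.

Answer: {e, a, a², a³, a⁴, a⁵, a⁶, a⁷}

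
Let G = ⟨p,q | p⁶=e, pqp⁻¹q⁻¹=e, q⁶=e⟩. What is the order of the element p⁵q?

Compute successive powers until reaching e:
  (p⁵q)¹ = p⁵q, (p⁵q)² = p⁴q², (p⁵q)³ = p³q³, (p⁵q)⁴ = p²q⁴, (p⁵q)⁵ = pq⁵, (p⁵q)⁶ = e.
The smallest positive k with (p⁵q)ᵏ = e is 6.

Answer: 6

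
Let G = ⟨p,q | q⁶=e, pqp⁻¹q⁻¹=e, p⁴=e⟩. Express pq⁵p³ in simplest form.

Multiply left to right, reducing at each step:
  p · q⁵ = pq⁵
  (pq⁵) · p³ = q⁵

Answer: q⁵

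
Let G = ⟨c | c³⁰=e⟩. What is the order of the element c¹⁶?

Compute successive powers until reaching e:
  (c¹⁶)¹ = c¹⁶, (c¹⁶)² = c², (c¹⁶)³ = c¹⁸, (c¹⁶)⁴ = c⁴, (c¹⁶)⁵ = c²⁰, (c¹⁶)⁶ = c⁶, (c¹⁶)⁷ = c²², (c¹⁶)⁸ = c⁸, (c¹⁶)⁹ = c²⁴, (c¹⁶)¹⁰ = c¹⁰, (c¹⁶)¹¹ = c²⁶, (c¹⁶)¹² = c¹², (c¹⁶)¹³ = c²⁸, (c¹⁶)¹⁴ = c¹⁴, (c¹⁶)¹⁵ = e.
The smallest positive k with (c¹⁶)ᵏ = e is 15.

Answer: 15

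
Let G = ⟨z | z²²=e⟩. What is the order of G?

G is generated by a single element, so G is cyclic. The relator gives z²² = e and no smaller power is forced to be e, so the 22 powers {e, z, z², z³, z⁴, z⁵, z⁶, z⁷, z⁸, z⁹, z²¹, z²⁰, z¹², z¹³, z¹¹, z¹⁰, z¹⁴, z¹⁵, z¹⁶, z¹⁷, z¹⁸, z¹⁹} are distinct. Hence |G| = 22.

Answer: 22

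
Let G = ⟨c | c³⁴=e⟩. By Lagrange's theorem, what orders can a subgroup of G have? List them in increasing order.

|G| = 34 = 2 · 17. By Lagrange's theorem the order of any subgroup divides 34; the divisors of 34 are 1, 2, 17, 34.

Answer: 1, 2, 17, 34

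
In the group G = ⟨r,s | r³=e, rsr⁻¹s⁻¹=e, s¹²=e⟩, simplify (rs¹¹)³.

Compute successive powers of (rs¹¹), reducing at each step:
  (rs¹¹)²: (rs¹¹) · r = r²s¹¹;   (r²s¹¹) · s¹¹ = r²s¹⁰
  (rs¹¹)³: (r²s¹⁰) · r = s¹⁰;   (s¹⁰) · s¹¹ = s⁹

Answer: s⁹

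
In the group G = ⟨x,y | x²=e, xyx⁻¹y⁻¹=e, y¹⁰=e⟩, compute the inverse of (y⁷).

The order of (y⁷) is 10 (smallest k with (y⁷)ᵏ = e), so (y⁷)⁻¹ = (y⁷)⁹ = y³.
Check: (y⁷) · (y³) → (y⁷) · y³ = e, giving e as required.

Answer: y³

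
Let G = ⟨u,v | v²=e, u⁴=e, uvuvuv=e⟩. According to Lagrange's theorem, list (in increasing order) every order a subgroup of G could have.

|G| = 24 = 2³ · 3. By Lagrange's theorem the order of any subgroup divides 24; the divisors of 24 are 1, 2, 3, 4, 6, 8, 12, 24.

Answer: 1, 2, 3, 4, 6, 8, 12, 24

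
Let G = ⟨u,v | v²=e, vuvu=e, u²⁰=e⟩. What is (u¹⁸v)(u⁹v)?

Compute (u¹⁸v) · (u⁹v) by multiplying left to right and reducing via the relations at each step:
  (u¹⁸v) · u⁹ = u⁹v
  (u⁹v) · v = u⁹

Answer: u⁹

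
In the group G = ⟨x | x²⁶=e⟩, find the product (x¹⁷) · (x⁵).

Compute (x¹⁷) · (x⁵) by multiplying left to right and reducing via the relations at each step:
  (x¹⁷) · x⁵ = x²²

Answer: x²²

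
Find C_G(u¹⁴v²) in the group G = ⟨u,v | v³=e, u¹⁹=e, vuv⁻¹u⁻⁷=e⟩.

⟨u¹⁴v²⟩ ⊆ C_G(u¹⁴v²) since powers of u¹⁴v² commute with u¹⁴v²; so |C_G(u¹⁴v²)| ≥ |⟨u¹⁴v²⟩| = 3.
By orbit–stabilizer, |C_G(u¹⁴v²)| = |G| / |conj. class of u¹⁴v²| = 57 / 19 = 3.
The 3 elements commuting with u¹⁴v² are {e, u¹⁶v, u¹⁴v²}.

Answer: {e, u¹⁶v, u¹⁴v²}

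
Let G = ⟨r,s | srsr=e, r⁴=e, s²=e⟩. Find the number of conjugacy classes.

The conjugacy classes (representative and size) are:
  [e] (size 1), [r] (size 2), [r²] (size 1), [r²s] (size 2), [r³s] (size 2).
Class equation: 1 + 2 + 1 + 2 + 2 = 8 = |G|. So G has 5 conjugacy classes.

Answer: 5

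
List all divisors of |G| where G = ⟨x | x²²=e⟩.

|G| = 22 = 2 · 11. By Lagrange's theorem the order of any subgroup divides 22; the divisors of 22 are 1, 2, 11, 22.

Answer: 1, 2, 11, 22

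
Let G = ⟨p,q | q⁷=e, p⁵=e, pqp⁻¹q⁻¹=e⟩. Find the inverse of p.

The order of p is 5 (smallest k with pᵏ = e), so p⁻¹ = p⁴ = p⁴.
Check: p · (p⁴) → p · p⁴ = e, giving e as required.

Answer: p⁴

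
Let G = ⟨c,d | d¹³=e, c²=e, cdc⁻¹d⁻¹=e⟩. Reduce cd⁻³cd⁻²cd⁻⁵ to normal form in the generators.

Multiply left to right, reducing at each step:
  c · d⁻³ = cd¹⁰
  (cd¹⁰) · c = d¹⁰
  (d¹⁰) · d⁻² = d⁸
  (d⁸) · c = cd⁸
  (cd⁸) · d⁻⁵ = cd³

Answer: cd³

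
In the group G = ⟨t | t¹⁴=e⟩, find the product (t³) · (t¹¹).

Compute (t³) · (t¹¹) by multiplying left to right and reducing via the relations at each step:
  (t³) · t¹¹ = e

Answer: e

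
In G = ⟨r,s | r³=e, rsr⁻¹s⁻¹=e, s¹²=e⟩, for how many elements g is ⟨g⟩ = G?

⟨g⟩ = G would require ord(g) = |G| = 36, but the maximum element order in G is 12 < 36. So G is not cyclic and no single element generates it: the count is 0.

Answer: 0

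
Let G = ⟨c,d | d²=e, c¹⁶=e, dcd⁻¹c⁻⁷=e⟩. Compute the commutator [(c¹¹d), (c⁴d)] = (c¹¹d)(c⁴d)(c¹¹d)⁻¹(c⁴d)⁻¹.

[(c¹¹d), (c⁴d)] = (c¹¹d)·(c⁴d)·(c¹¹d)⁻¹·(c⁴d)⁻¹.
  (c¹¹d) · (c⁴d) = c⁷
  (c⁷) · (c³d) = c¹⁰d
  (c¹⁰d) · (c⁴d) = c⁶

Answer: c⁶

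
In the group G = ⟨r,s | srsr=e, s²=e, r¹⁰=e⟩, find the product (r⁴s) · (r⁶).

Compute (r⁴s) · (r⁶) by multiplying left to right and reducing via the relations at each step:
  (r⁴s) · r⁶ = r⁸s

Answer: r⁸s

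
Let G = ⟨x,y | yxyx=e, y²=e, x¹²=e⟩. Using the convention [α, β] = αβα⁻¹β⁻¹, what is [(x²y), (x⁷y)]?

[(x²y), (x⁷y)] = (x²y)·(x⁷y)·(x²y)⁻¹·(x⁷y)⁻¹.
  (x²y) · (x⁷y) = x⁷
  (x⁷) · (x²y) = x⁹y
  (x⁹y) · (x⁷y) = x²

Answer: x²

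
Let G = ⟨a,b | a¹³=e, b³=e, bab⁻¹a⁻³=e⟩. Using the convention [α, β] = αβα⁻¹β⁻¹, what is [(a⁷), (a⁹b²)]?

[(a⁷), (a⁹b²)] = (a⁷)·(a⁹b²)·(a⁷)⁻¹·(a⁹b²)⁻¹.
  (a⁷) · (a⁹b²) = a³b²
  (a³b²) · (a⁶) = a⁵b²
  (a⁵b²) · (a¹²b) = a⁹

Answer: a⁹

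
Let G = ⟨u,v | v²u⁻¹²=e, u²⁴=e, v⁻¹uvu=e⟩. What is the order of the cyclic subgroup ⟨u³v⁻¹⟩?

|⟨u³v⁻¹⟩| equals the order of u³v⁻¹. Compute successive powers until reaching e:
  (u³v⁻¹)¹ = u³v⁻¹, (u³v⁻¹)² = u¹², (u³v⁻¹)³ = u³v, (u³v⁻¹)⁴ = e.
The smallest positive k with (u³v⁻¹)ᵏ = e is 4, so |⟨u³v⁻¹⟩| = 4.

Answer: 4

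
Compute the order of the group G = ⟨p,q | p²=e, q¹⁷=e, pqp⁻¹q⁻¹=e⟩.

Enumerate words in the generators, reducing via the relations: the distinct elements are
  {e, p, q, pq, q², q³, q⁴, q⁵, q⁶, q⁷, q⁸, q⁹, pq², pq³, pq⁴, pq⁵, pq⁶, pq⁷, pq⁸, pq⁹, q¹², q¹³, q¹¹, q¹⁰, q¹⁴, q¹⁵, q¹⁶, pq¹², pq¹³, pq¹¹, pq¹⁰, pq¹⁴, pq¹⁵, pq¹⁶}.
No further products give new elements, so |G| = 34.

Answer: 34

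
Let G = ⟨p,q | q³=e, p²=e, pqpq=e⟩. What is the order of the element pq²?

Compute successive powers until reaching e:
  (pq²)¹ = pq², (pq²)² = e.
The smallest positive k with (pq²)ᵏ = e is 2.

Answer: 2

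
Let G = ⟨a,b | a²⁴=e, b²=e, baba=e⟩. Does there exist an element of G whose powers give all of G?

Every cyclic group is abelian. But a·b = ab while b·a = a²³b, so a·b ≠ b·a and G is not abelian. Hence G is not cyclic.

Answer: No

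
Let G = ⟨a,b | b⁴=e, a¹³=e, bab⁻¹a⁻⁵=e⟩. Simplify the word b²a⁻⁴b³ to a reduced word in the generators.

Multiply left to right, reducing at each step:
  (b²) · a⁻⁴ = a⁴b²
  (a⁴b²) · b³ = a⁴b

Answer: a⁴b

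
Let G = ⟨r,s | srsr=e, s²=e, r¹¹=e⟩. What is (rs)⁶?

Compute successive powers of (rs), reducing at each step:
  (rs)²: (rs) · r = s;   s · s = e
  (rs)³: e · r = r;   r · s = rs
  (rs)⁴: (rs) · r = s;   s · s = e
  (rs)⁵: e · r = r;   r · s = rs
  (rs)⁶: (rs) · r = s;   s · s = e

Answer: e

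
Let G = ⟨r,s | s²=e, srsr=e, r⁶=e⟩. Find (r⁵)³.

Compute successive powers of (r⁵), reducing at each step:
  (r⁵)²: (r⁵) · r⁵ = r⁴
  (r⁵)³: (r⁴) · r⁵ = r³

Answer: r³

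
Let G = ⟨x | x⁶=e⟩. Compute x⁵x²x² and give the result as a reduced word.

Multiply left to right, reducing at each step:
  (x⁵) · x² = x
  x · x² = x³

Answer: x³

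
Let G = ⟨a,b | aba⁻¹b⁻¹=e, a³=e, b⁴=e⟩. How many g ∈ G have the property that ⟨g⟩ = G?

G is cyclic of order 12. An element generates G iff its order is 12, and a cyclic group of order 12 has exactly φ(12) = 4 such elements.

Answer: 4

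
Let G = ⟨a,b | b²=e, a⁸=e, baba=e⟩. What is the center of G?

An element z ∈ Z(G) iff z commutes with every generator.
For example a⁴ is central: (a⁴)·a = a⁵ = a·(a⁴); (a⁴)·b = a⁴b = b·(a⁴).
Whereas a ∉ Z(G) since a·b = ab ≠ a⁷b = b·a.
Checking each of the 16 elements this way gives Z(G) = {e, a⁴}, of order 2.

Answer: {e, a⁴}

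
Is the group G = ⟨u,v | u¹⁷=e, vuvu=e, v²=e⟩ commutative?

u·v = uv but v·u = u¹⁶v, so u·v ≠ v·u and G is not abelian.

Answer: No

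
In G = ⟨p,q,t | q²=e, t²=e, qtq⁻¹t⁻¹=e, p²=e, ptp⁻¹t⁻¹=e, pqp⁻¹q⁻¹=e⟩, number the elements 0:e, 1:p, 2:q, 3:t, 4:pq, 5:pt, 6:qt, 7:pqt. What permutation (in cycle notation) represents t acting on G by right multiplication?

(0 3)(1 5)(2 6)(4 7)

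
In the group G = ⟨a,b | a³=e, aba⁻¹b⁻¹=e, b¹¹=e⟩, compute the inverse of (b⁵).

The order of (b⁵) is 11 (smallest k with (b⁵)ᵏ = e), so (b⁵)⁻¹ = (b⁵)¹⁰ = b⁶.
Check: (b⁵) · (b⁶) → (b⁵) · b⁶ = e, giving e as required.

Answer: b⁶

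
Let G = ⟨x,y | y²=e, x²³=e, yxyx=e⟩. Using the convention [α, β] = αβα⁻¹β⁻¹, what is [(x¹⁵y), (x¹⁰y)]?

[(x¹⁵y), (x¹⁰y)] = (x¹⁵y)·(x¹⁰y)·(x¹⁵y)⁻¹·(x¹⁰y)⁻¹.
  (x¹⁵y) · (x¹⁰y) = x⁵
  (x⁵) · (x¹⁵y) = x²⁰y
  (x²⁰y) · (x¹⁰y) = x¹⁰

Answer: x¹⁰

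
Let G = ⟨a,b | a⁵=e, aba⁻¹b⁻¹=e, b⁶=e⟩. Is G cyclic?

|G| = 30. The element ab has order 30 (its powers give 30 distinct elements), so ⟨ab⟩ = G and G is cyclic.

Answer: Yes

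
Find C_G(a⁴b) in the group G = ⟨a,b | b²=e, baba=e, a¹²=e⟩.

⟨a⁴b⟩ ⊆ C_G(a⁴b) since powers of a⁴b commute with a⁴b; so |C_G(a⁴b)| ≥ |⟨a⁴b⟩| = 2.
By orbit–stabilizer, |C_G(a⁴b)| = |G| / |conj. class of a⁴b| = 24 / 6 = 4.
The 4 elements commuting with a⁴b are {e, a⁶, a⁴b, a¹⁰b}.

Answer: {e, a⁶, a⁴b, a¹⁰b}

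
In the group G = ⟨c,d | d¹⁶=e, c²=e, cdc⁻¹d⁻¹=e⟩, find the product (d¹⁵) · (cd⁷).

Compute (d¹⁵) · (cd⁷) by multiplying left to right and reducing via the relations at each step:
  (d¹⁵) · c = cd¹⁵
  (cd¹⁵) · d⁷ = cd⁶

Answer: cd⁶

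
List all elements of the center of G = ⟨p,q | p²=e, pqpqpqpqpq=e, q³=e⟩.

An element z ∈ Z(G) iff z commutes with every generator.
For example e is central: e·p = p = p·e; e·q = q = q·e.
Whereas p ∉ Z(G) since p·q = pq ≠ qp = q·p.
Checking each of the 60 elements this way gives Z(G) = {e}, of order 1.

Answer: {e}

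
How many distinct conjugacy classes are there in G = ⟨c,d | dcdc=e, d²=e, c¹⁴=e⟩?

The conjugacy classes (representative and size) are:
  [e] (size 1), [c¹³] (size 2), [c²] (size 2), [c³] (size 2), [c¹⁰] (size 2), [c⁵] (size 2), [c⁸] (size 2), [c⁷] (size 1), [c⁶d] (size 7), [c⁹d] (size 7).
Class equation: 1 + 2 + 2 + 2 + 2 + 2 + 2 + 1 + 7 + 7 = 28 = |G|. So G has 10 conjugacy classes.

Answer: 10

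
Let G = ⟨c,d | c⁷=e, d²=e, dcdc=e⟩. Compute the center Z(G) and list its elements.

An element z ∈ Z(G) iff z commutes with every generator.
For example e is central: e·c = c = c·e; e·d = d = d·e.
Whereas c ∉ Z(G) since c·d = cd ≠ c⁶d = d·c.
Checking each of the 14 elements this way gives Z(G) = {e}, of order 1.

Answer: {e}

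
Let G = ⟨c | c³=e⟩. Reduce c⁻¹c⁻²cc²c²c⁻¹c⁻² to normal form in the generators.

Multiply left to right, reducing at each step:
  (c²) · c⁻² = e
  e · c = c
  c · c² = e
  e · c² = c²
  (c²) · c⁻¹ = c
  c · c⁻² = c²

Answer: c²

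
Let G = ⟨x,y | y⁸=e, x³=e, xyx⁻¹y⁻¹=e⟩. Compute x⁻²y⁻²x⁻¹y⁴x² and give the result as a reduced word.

Multiply left to right, reducing at each step:
  x · y⁻² = xy⁶
  (xy⁶) · x⁻¹ = y⁶
  (y⁶) · y⁴ = y²
  (y²) · x² = x²y²

Answer: x²y²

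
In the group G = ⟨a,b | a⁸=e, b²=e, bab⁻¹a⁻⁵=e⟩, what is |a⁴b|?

Compute successive powers until reaching e:
  (a⁴b)¹ = a⁴b, (a⁴b)² = e.
The smallest positive k with (a⁴b)ᵏ = e is 2.

Answer: 2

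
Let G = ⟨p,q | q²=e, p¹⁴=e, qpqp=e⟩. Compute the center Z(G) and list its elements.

An element z ∈ Z(G) iff z commutes with every generator.
For example p⁷ is central: (p⁷)·p = p⁸ = p·(p⁷); (p⁷)·q = p⁷q = q·(p⁷).
Whereas p ∉ Z(G) since p·q = pq ≠ p¹³q = q·p.
Checking each of the 28 elements this way gives Z(G) = {e, p⁷}, of order 2.

Answer: {e, p⁷}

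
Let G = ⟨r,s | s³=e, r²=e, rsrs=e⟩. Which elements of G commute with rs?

⟨rs⟩ ⊆ C_G(rs) since powers of rs commute with rs; so |C_G(rs)| ≥ |⟨rs⟩| = 2.
By orbit–stabilizer, |C_G(rs)| = |G| / |conj. class of rs| = 6 / 3 = 2.
The 2 elements commuting with rs are {e, rs}.

Answer: {e, rs}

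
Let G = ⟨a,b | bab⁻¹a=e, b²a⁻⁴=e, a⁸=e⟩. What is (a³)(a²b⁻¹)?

Compute (a³) · (a²b⁻¹) by multiplying left to right and reducing via the relations at each step:
  (a³) · a² = a⁵
  (a⁵) · b⁻¹ = ab

Answer: ab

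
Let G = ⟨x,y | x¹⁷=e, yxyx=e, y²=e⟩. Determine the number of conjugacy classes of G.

The conjugacy classes (representative and size) are:
  [e] (size 1), [x¹⁶] (size 2), [x²] (size 2), [x³] (size 2), [x¹³] (size 2), [x¹²] (size 2), [x⁶] (size 2), [x¹⁰] (size 2), [x⁹] (size 2), [x⁷y] (size 17).
Class equation: 1 + 2 + 2 + 2 + 2 + 2 + 2 + 2 + 2 + 17 = 34 = |G|. So G has 10 conjugacy classes.

Answer: 10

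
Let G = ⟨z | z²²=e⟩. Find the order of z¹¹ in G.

Compute successive powers until reaching e:
  (z¹¹)¹ = z¹¹, (z¹¹)² = e.
The smallest positive k with (z¹¹)ᵏ = e is 2.

Answer: 2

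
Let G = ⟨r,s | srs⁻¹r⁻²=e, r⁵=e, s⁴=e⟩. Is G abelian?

r·s = rs but s·r = r²s, so r·s ≠ s·r and G is not abelian.

Answer: No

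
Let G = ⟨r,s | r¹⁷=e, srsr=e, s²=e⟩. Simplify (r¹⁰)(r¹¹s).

Compute (r¹⁰) · (r¹¹s) by multiplying left to right and reducing via the relations at each step:
  (r¹⁰) · r¹¹ = r⁴
  (r⁴) · s = r⁴s

Answer: r⁴s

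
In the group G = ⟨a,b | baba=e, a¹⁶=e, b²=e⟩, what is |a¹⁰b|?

Compute successive powers until reaching e:
  (a¹⁰b)¹ = a¹⁰b, (a¹⁰b)² = e.
The smallest positive k with (a¹⁰b)ᵏ = e is 2.

Answer: 2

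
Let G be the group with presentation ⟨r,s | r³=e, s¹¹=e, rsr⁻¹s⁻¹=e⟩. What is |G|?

Enumerate words in the generators, reducing via the relations: the distinct elements are
  {e, r, s, rs, r², s², s³, s⁴, s⁵, s⁶, s⁷, s⁸, s⁹, rs², rs³, rs⁴, rs⁵, rs⁶, rs⁷, rs⁸, rs⁹, r²s, s¹⁰, rs¹⁰, r²s², r²s³, r²s⁴, r²s⁵, r²s⁶, r²s⁷, r²s⁸, r²s⁹, r²s¹⁰}.
No further products give new elements, so |G| = 33.

Answer: 33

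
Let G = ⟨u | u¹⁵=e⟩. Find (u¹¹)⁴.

Compute successive powers of (u¹¹), reducing at each step:
  (u¹¹)²: (u¹¹) · u¹¹ = u⁷
  (u¹¹)³: (u⁷) · u¹¹ = u³
  (u¹¹)⁴: (u³) · u¹¹ = u¹⁴

Answer: u¹⁴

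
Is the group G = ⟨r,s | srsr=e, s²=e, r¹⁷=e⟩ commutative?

r·s = rs but s·r = r¹⁶s, so r·s ≠ s·r and G is not abelian.

Answer: No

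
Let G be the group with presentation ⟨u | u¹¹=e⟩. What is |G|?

G is generated by a single element, so G is cyclic. The relator gives u¹¹ = e and no smaller power is forced to be e, so the 11 powers {e, u, u², u³, u⁴, u⁵, u⁶, u⁷, u⁸, u⁹, u¹⁰} are distinct. Hence |G| = 11.

Answer: 11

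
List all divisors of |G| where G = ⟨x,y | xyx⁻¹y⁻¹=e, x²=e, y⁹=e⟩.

|G| = 18 = 2 · 3². By Lagrange's theorem the order of any subgroup divides 18; the divisors of 18 are 1, 2, 3, 6, 9, 18.

Answer: 1, 2, 3, 6, 9, 18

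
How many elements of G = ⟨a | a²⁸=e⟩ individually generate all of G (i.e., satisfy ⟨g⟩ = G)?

G is cyclic of order 28. An element generates G iff its order is 28, and a cyclic group of order 28 has exactly φ(28) = 12 such elements.

Answer: 12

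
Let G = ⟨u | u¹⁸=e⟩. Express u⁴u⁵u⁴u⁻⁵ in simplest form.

Multiply left to right, reducing at each step:
  (u⁴) · u⁵ = u⁹
  (u⁹) · u⁴ = u¹³
  (u¹³) · u⁻⁵ = u⁸

Answer: u⁸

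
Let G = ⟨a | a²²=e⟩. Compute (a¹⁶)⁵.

Compute successive powers of (a¹⁶), reducing at each step:
  (a¹⁶)²: (a¹⁶) · a¹⁶ = a¹⁰
  (a¹⁶)³: (a¹⁰) · a¹⁶ = a⁴
  (a¹⁶)⁴: (a⁴) · a¹⁶ = a²⁰
  (a¹⁶)⁵: (a²⁰) · a¹⁶ = a¹⁴

Answer: a¹⁴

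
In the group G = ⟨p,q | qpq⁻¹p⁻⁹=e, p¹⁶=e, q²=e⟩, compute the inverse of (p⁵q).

The order of (p⁵q) is 16 (smallest k with (p⁵q)ᵏ = e), so (p⁵q)⁻¹ = (p⁵q)¹⁵ = p³q.
Check: (p⁵q) · (p³q) → (p⁵q) · p³ = q;   q · q = e, giving e as required.

Answer: p³q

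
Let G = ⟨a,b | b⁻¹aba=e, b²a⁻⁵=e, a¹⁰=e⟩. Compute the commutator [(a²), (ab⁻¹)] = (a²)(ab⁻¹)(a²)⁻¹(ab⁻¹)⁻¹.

[(a²), (ab⁻¹)] = (a²)·(ab⁻¹)·(a²)⁻¹·(ab⁻¹)⁻¹.
  (a²) · (ab⁻¹) = a³b⁻¹
  (a³b⁻¹) · (a⁸) = b
  b · (ab) = a⁴

Answer: a⁴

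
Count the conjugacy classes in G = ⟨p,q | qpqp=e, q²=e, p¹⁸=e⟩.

The conjugacy classes (representative and size) are:
  [e] (size 1), [p] (size 2), [p²] (size 2), [p³] (size 2), [p¹⁴] (size 2), [p⁵] (size 2), [p¹²] (size 2), [p⁷] (size 2), [p¹⁰] (size 2), [p⁹] (size 1), [p¹⁰q] (size 9), [pq] (size 9).
Class equation: 1 + 2 + 2 + 2 + 2 + 2 + 2 + 2 + 2 + 1 + 9 + 9 = 36 = |G|. So G has 12 conjugacy classes.

Answer: 12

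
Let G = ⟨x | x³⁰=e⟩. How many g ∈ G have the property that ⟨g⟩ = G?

G is cyclic of order 30. An element generates G iff its order is 30, and a cyclic group of order 30 has exactly φ(30) = 8 such elements.

Answer: 8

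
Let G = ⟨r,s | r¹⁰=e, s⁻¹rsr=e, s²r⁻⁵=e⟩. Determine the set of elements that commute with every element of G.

An element z ∈ Z(G) iff z commutes with every generator.
For example r⁵ is central: (r⁵)·r = r⁶ = r·(r⁵); (r⁵)·s = s⁻¹ = s·(r⁵).
Whereas r ∉ Z(G) since r·s = rs ≠ r⁴s⁻¹ = s·r.
Checking each of the 20 elements this way gives Z(G) = {e, r⁵}, of order 2.

Answer: {e, r⁵}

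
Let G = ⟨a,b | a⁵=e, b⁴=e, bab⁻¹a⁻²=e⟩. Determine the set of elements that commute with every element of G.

An element z ∈ Z(G) iff z commutes with every generator.
For example e is central: e·a = a = a·e; e·b = b = b·e.
Whereas a ∉ Z(G) since a·b = ab ≠ a²b = b·a.
Checking each of the 20 elements this way gives Z(G) = {e}, of order 1.

Answer: {e}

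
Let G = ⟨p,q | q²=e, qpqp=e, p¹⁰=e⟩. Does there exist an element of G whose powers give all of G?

Every cyclic group is abelian. But p·q = pq while q·p = p⁹q, so p·q ≠ q·p and G is not abelian. Hence G is not cyclic.

Answer: No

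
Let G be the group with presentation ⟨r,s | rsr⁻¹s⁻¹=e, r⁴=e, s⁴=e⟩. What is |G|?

Enumerate words in the generators, reducing via the relations: the distinct elements are
  {e, r, s, rs, r², r³, s², s³, rs², rs³, r²s, r³s, r²s², r²s³, r³s², r³s³}.
No further products give new elements, so |G| = 16.

Answer: 16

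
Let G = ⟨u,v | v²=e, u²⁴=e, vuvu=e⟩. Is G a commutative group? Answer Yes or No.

u·v = uv but v·u = u²³v, so u·v ≠ v·u and G is not abelian.

Answer: No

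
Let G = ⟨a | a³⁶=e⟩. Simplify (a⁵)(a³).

Compute (a⁵) · (a³) by multiplying left to right and reducing via the relations at each step:
  (a⁵) · a³ = a⁸

Answer: a⁸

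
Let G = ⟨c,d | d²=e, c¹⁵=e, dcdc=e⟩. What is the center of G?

An element z ∈ Z(G) iff z commutes with every generator.
For example e is central: e·c = c = c·e; e·d = d = d·e.
Whereas c ∉ Z(G) since c·d = cd ≠ c¹⁴d = d·c.
Checking each of the 30 elements this way gives Z(G) = {e}, of order 1.

Answer: {e}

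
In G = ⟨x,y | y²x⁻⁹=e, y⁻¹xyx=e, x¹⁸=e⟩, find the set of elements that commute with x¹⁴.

⟨x¹⁴⟩ ⊆ C_G(x¹⁴) since powers of x¹⁴ commute with x¹⁴; so |C_G(x¹⁴)| ≥ |⟨x¹⁴⟩| = 9.
By orbit–stabilizer, |C_G(x¹⁴)| = |G| / |conj. class of x¹⁴| = 36 / 2 = 18.
The 18 elements commuting with x¹⁴ are {e, x, x², x³, x⁴, x⁵, x⁶, x⁷, x⁸, x⁹, x¹⁰, x¹¹, x¹², x¹³, x¹⁴, x¹⁵, x¹⁶, x¹⁷}.

Answer: {e, x, x², x³, x⁴, x⁵, x⁶, x⁷, x⁸, x⁹, x¹⁰, x¹¹, x¹², x¹³, x¹⁴, x¹⁵, x¹⁶, x¹⁷}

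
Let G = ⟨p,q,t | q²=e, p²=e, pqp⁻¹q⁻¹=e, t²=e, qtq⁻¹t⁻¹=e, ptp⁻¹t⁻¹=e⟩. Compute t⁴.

Compute successive powers of t, reducing at each step:
  t²: t · t = e
  t³: e · t = t
  t⁴: t · t = e

Answer: e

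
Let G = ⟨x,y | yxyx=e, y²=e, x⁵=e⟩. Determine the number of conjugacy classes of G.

The conjugacy classes (representative and size) are:
  [e] (size 1), [x] (size 2), [x²] (size 2), [y] (size 5).
Class equation: 1 + 2 + 2 + 5 = 10 = |G|. So G has 4 conjugacy classes.

Answer: 4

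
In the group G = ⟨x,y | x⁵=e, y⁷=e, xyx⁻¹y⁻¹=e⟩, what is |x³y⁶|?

Compute successive powers until reaching e:
  (x³y⁶)¹ = x³y⁶, (x³y⁶)² = xy⁵, (x³y⁶)³ = x⁴y⁴, (x³y⁶)⁴ = x²y³, (x³y⁶)⁵ = y², (x³y⁶)⁶ = x³y, (x³y⁶)⁷ = x, (x³y⁶)⁸ = x⁴y⁶, (x³y⁶)⁹ = x²y⁵, (x³y⁶)¹⁰ = y⁴, (x³y⁶)¹¹ = x³y³, (x³y⁶)¹² = xy², (x³y⁶)¹³ = x⁴y, (x³y⁶)¹⁴ = x², (x³y⁶)¹⁵ = y⁶, (x³y⁶)¹⁶ = x³y⁵, (x³y⁶)¹⁷ = xy⁴, (x³y⁶)¹⁸ = x⁴y³, (x³y⁶)¹⁹ = x²y², (x³y⁶)²⁰ = y, (x³y⁶)²¹ = x³, (x³y⁶)²² = xy⁶, (x³y⁶)²³ = x⁴y⁵, (x³y⁶)²⁴ = x²y⁴, (x³y⁶)²⁵ = y³, (x³y⁶)²⁶ = x³y², (x³y⁶)²⁷ = xy, (x³y⁶)²⁸ = x⁴, (x³y⁶)²⁹ = x²y⁶, (x³y⁶)³⁰ = y⁵, (x³y⁶)³¹ = x³y⁴, (x³y⁶)³² = xy³, (x³y⁶)³³ = x⁴y², (x³y⁶)³⁴ = x²y, (x³y⁶)³⁵ = e.
The smallest positive k with (x³y⁶)ᵏ = e is 35.

Answer: 35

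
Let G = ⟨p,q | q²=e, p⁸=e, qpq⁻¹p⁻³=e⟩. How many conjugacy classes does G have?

The conjugacy classes (representative and size) are:
  [e] (size 1), [p³] (size 2), [p²] (size 2), [p⁴] (size 1), [p⁵] (size 2), [p⁴q] (size 4), [pq] (size 4).
Class equation: 1 + 2 + 2 + 1 + 2 + 4 + 4 = 16 = |G|. So G has 7 conjugacy classes.

Answer: 7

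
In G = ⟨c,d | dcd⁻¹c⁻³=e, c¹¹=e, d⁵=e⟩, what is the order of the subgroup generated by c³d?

|⟨c³d⟩| equals the order of c³d. Compute successive powers until reaching e:
  (c³d)¹ = c³d, (c³d)² = cd², (c³d)³ = c⁶d³, (c³d)⁴ = c¹⁰d⁴, (c³d)⁵ = e.
The smallest positive k with (c³d)ᵏ = e is 5, so |⟨c³d⟩| = 5.

Answer: 5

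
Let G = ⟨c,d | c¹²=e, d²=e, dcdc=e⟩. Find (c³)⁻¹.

The order of (c³) is 4 (smallest k with (c³)ᵏ = e), so (c³)⁻¹ = (c³)³ = c⁹.
Check: (c³) · (c⁹) → (c³) · c⁹ = e, giving e as required.

Answer: c⁹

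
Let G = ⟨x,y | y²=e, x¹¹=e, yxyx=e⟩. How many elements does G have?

Enumerate words in the generators, reducing via the relations: the distinct elements are
  {e, x, y, xy, x², x³, x⁴, x⁵, x⁶, x⁷, x⁸, x⁹, x²y, x³y, x¹⁰, x⁴y, x⁵y, x⁶y, x⁷y, x⁸y, x⁹y, x¹⁰y}.
No further products give new elements, so |G| = 22.

Answer: 22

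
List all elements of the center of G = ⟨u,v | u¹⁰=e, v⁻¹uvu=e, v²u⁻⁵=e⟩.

An element z ∈ Z(G) iff z commutes with every generator.
For example u⁵ is central: (u⁵)·u = u⁶ = u·(u⁵); (u⁵)·v = v⁻¹ = v·(u⁵).
Whereas u ∉ Z(G) since u·v = uv ≠ u⁴v⁻¹ = v·u.
Checking each of the 20 elements this way gives Z(G) = {e, u⁵}, of order 2.

Answer: {e, u⁵}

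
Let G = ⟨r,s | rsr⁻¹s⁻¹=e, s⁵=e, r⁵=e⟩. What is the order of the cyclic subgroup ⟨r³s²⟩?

|⟨r³s²⟩| equals the order of r³s². Compute successive powers until reaching e:
  (r³s²)¹ = r³s², (r³s²)² = rs⁴, (r³s²)³ = r⁴s, (r³s²)⁴ = r²s³, (r³s²)⁵ = e.
The smallest positive k with (r³s²)ᵏ = e is 5, so |⟨r³s²⟩| = 5.

Answer: 5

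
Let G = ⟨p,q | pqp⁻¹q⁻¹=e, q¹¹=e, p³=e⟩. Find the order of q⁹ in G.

Compute successive powers until reaching e:
  (q⁹)¹ = q⁹, (q⁹)² = q⁷, (q⁹)³ = q⁵, (q⁹)⁴ = q³, (q⁹)⁵ = q, (q⁹)⁶ = q¹⁰, (q⁹)⁷ = q⁸, (q⁹)⁸ = q⁶, (q⁹)⁹ = q⁴, (q⁹)¹⁰ = q², (q⁹)¹¹ = e.
The smallest positive k with (q⁹)ᵏ = e is 11.

Answer: 11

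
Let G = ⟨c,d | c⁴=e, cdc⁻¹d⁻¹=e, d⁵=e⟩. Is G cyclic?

|G| = 20. The element cd has order 20 (its powers give 20 distinct elements), so ⟨cd⟩ = G and G is cyclic.

Answer: Yes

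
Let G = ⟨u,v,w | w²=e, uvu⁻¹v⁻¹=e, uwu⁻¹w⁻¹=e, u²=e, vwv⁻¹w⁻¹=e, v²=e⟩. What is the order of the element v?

Compute successive powers until reaching e:
  v¹ = v, v² = e.
The smallest positive k with vᵏ = e is 2.

Answer: 2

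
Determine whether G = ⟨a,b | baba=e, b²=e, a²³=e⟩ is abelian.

a·b = ab but b·a = a²²b, so a·b ≠ b·a and G is not abelian.

Answer: No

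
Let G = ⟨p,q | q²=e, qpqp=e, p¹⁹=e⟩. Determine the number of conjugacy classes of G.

The conjugacy classes (representative and size) are:
  [e] (size 1), [p¹⁸] (size 2), [p²] (size 2), [p¹⁶] (size 2), [p⁴] (size 2), [p¹⁴] (size 2), [p¹³] (size 2), [p¹²] (size 2), [p⁸] (size 2), [p⁹] (size 2), [q] (size 19).
Class equation: 1 + 2 + 2 + 2 + 2 + 2 + 2 + 2 + 2 + 2 + 19 = 38 = |G|. So G has 11 conjugacy classes.

Answer: 11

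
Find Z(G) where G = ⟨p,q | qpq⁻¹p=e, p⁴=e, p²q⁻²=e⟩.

An element z ∈ Z(G) iff z commutes with every generator.
For example p² is central: (p²)·p = p³ = p·(p²); (p²)·q = q⁻¹ = q·(p²).
Whereas p ∉ Z(G) since p·q = pq ≠ pq⁻¹ = q·p.
Checking each of the 8 elements this way gives Z(G) = {e, p²}, of order 2.

Answer: {e, p²}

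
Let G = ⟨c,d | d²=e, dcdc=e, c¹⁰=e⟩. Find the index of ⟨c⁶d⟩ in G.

First find ord(c⁶d) by computing successive powers:
  (c⁶d)¹ = c⁶d, (c⁶d)² = e.
So |⟨c⁶d⟩| = ord(c⁶d) = 2. With |G| = 20, by Lagrange [G : ⟨c⁶d⟩] = 20/2 = 10.

Answer: 10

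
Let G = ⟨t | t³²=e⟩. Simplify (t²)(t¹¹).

Compute (t²) · (t¹¹) by multiplying left to right and reducing via the relations at each step:
  (t²) · t¹¹ = t¹³

Answer: t¹³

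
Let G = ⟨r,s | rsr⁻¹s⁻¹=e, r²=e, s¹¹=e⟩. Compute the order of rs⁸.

Compute successive powers until reaching e:
  (rs⁸)¹ = rs⁸, (rs⁸)² = s⁵, (rs⁸)³ = rs², (rs⁸)⁴ = s¹⁰, (rs⁸)⁵ = rs⁷, (rs⁸)⁶ = s⁴, (rs⁸)⁷ = rs, (rs⁸)⁸ = s⁹, (rs⁸)⁹ = rs⁶, (rs⁸)¹⁰ = s³, (rs⁸)¹¹ = r, (rs⁸)¹² = s⁸, (rs⁸)¹³ = rs⁵, (rs⁸)¹⁴ = s², (rs⁸)¹⁵ = rs¹⁰, (rs⁸)¹⁶ = s⁷, (rs⁸)¹⁷ = rs⁴, (rs⁸)¹⁸ = s, (rs⁸)¹⁹ = rs⁹, (rs⁸)²⁰ = s⁶, (rs⁸)²¹ = rs³, (rs⁸)²² = e.
The smallest positive k with (rs⁸)ᵏ = e is 22.

Answer: 22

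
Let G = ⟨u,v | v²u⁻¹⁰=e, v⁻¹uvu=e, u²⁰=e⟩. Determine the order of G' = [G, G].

G' = [G, G] is generated by all commutators. The generator-pair commutators are: [u, v] = u².
The subgroup they normally generate is {e, u², u⁴, u⁶, u⁸, u¹⁰, u¹², u¹⁴, u¹⁶, u¹⁸}, of order 10.
Check: |G/G'| = 40/10 = 4 is the order of the abelianisation.

Answer: 10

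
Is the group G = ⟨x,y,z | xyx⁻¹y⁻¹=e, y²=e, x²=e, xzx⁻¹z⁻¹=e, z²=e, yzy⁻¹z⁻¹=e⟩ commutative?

Each pair of generators commutes: x·y = xy = y·x; x·z = xz = z·x; y·z = yz = z·y. Since the generators pairwise commute, every element of G commutes with every other, so G is abelian.

Answer: Yes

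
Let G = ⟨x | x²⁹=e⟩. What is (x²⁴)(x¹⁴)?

Compute (x²⁴) · (x¹⁴) by multiplying left to right and reducing via the relations at each step:
  (x²⁴) · x¹⁴ = x⁹

Answer: x⁹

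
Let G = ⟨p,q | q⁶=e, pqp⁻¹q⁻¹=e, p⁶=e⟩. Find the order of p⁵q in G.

Compute successive powers until reaching e:
  (p⁵q)¹ = p⁵q, (p⁵q)² = p⁴q², (p⁵q)³ = p³q³, (p⁵q)⁴ = p²q⁴, (p⁵q)⁵ = pq⁵, (p⁵q)⁶ = e.
The smallest positive k with (p⁵q)ᵏ = e is 6.

Answer: 6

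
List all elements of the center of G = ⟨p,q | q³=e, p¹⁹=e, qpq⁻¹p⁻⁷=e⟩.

An element z ∈ Z(G) iff z commutes with every generator.
For example e is central: e·p = p = p·e; e·q = q = q·e.
Whereas p ∉ Z(G) since p·q = pq ≠ p⁷q = q·p.
Checking each of the 57 elements this way gives Z(G) = {e}, of order 1.

Answer: {e}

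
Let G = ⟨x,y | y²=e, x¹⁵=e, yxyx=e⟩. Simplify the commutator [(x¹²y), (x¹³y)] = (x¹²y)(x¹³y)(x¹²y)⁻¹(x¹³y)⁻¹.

[(x¹²y), (x¹³y)] = (x¹²y)·(x¹³y)·(x¹²y)⁻¹·(x¹³y)⁻¹.
  (x¹²y) · (x¹³y) = x¹⁴
  (x¹⁴) · (x¹²y) = x¹¹y
  (x¹¹y) · (x¹³y) = x¹³

Answer: x¹³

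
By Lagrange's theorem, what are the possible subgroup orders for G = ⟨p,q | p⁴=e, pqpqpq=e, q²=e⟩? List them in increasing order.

|G| = 24 = 2³ · 3. By Lagrange's theorem the order of any subgroup divides 24; the divisors of 24 are 1, 2, 3, 4, 6, 8, 12, 24.

Answer: 1, 2, 3, 4, 6, 8, 12, 24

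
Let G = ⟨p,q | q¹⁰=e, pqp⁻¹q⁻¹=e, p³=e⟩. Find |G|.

Enumerate words in the generators, reducing via the relations: the distinct elements are
  {e, p, q, pq, p², q², q³, q⁴, q⁵, q⁶, q⁷, q⁸, q⁹, pq², pq³, pq⁴, pq⁵, pq⁶, pq⁷, pq⁸, pq⁹, p²q, p²q², p²q³, p²q⁴, p²q⁵, p²q⁶, p²q⁷, p²q⁸, p²q⁹}.
No further products give new elements, so |G| = 30.

Answer: 30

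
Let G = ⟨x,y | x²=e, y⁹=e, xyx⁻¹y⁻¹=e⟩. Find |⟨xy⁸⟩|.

|⟨xy⁸⟩| equals the order of xy⁸. Compute successive powers until reaching e:
  (xy⁸)¹ = xy⁸, (xy⁸)² = y⁷, (xy⁸)³ = xy⁶, (xy⁸)⁴ = y⁵, (xy⁸)⁵ = xy⁴, (xy⁸)⁶ = y³, (xy⁸)⁷ = xy², (xy⁸)⁸ = y, (xy⁸)⁹ = x, (xy⁸)¹⁰ = y⁸, (xy⁸)¹¹ = xy⁷, (xy⁸)¹² = y⁶, (xy⁸)¹³ = xy⁵, (xy⁸)¹⁴ = y⁴, (xy⁸)¹⁵ = xy³, (xy⁸)¹⁶ = y², (xy⁸)¹⁷ = xy, (xy⁸)¹⁸ = e.
The smallest positive k with (xy⁸)ᵏ = e is 18, so |⟨xy⁸⟩| = 18.

Answer: 18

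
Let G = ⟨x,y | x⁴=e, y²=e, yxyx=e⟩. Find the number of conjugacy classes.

The conjugacy classes (representative and size) are:
  [e] (size 1), [x] (size 2), [x²] (size 1), [x²y] (size 2), [x³y] (size 2).
Class equation: 1 + 2 + 1 + 2 + 2 = 8 = |G|. So G has 5 conjugacy classes.

Answer: 5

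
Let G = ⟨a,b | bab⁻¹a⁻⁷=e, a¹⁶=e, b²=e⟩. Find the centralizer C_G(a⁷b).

⟨a⁷b⟩ ⊆ C_G(a⁷b) since powers of a⁷b commute with a⁷b; so |C_G(a⁷b)| ≥ |⟨a⁷b⟩| = 4.
By orbit–stabilizer, |C_G(a⁷b)| = |G| / |conj. class of a⁷b| = 32 / 8 = 4.
The 4 elements commuting with a⁷b are {e, a⁸, a⁷b, a¹⁵b}.

Answer: {e, a⁸, a⁷b, a¹⁵b}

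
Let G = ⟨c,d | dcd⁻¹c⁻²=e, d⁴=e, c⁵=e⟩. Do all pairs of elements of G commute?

c·d = cd but d·c = c²d, so c·d ≠ d·c and G is not abelian.

Answer: No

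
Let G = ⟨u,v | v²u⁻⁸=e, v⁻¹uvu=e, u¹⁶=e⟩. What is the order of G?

Enumerate words in the generators, reducing via the relations: the distinct elements are
  {e, u, v, uv, u², u³, u⁴, u⁵, u⁶, u⁷, u⁸, u⁹, u²v, u³v, u¹², u¹³, u¹¹, u¹⁰, u¹⁴, u¹⁵, u⁴v, u⁵v, u⁶v, u⁷v, v⁻¹, uv⁻¹, u²v⁻¹, u³v⁻¹, u⁴v⁻¹, u⁵v⁻¹, u⁶v⁻¹, u⁷v⁻¹}.
No further products give new elements, so |G| = 32.

Answer: 32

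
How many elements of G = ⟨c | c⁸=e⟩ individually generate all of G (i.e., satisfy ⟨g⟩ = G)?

G is cyclic of order 8. An element generates G iff its order is 8, and a cyclic group of order 8 has exactly φ(8) = 4 such elements.

Answer: 4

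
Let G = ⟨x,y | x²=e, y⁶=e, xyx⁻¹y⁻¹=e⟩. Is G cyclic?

|G| = 12, but the maximum element order in G is 6 < 12. No single element generates all of G, so G is not cyclic.

Answer: No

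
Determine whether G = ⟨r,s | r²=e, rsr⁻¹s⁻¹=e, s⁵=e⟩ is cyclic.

|G| = 10. The element rs has order 10 (its powers give 10 distinct elements), so ⟨rs⟩ = G and G is cyclic.

Answer: Yes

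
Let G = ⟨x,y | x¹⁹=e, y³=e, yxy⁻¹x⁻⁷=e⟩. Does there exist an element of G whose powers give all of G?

Every cyclic group is abelian. But x·y = xy while y·x = x⁷y, so x·y ≠ y·x and G is not abelian. Hence G is not cyclic.

Answer: No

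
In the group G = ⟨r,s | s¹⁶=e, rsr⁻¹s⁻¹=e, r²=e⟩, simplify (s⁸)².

Compute successive powers of (s⁸), reducing at each step:
  (s⁸)²: (s⁸) · s⁸ = e

Answer: e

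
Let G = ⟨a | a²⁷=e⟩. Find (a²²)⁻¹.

The order of (a²²) is 27 (smallest k with (a²²)ᵏ = e), so (a²²)⁻¹ = (a²²)²⁶ = a⁵.
Check: (a²²) · (a⁵) → (a²²) · a⁵ = e, giving e as required.

Answer: a⁵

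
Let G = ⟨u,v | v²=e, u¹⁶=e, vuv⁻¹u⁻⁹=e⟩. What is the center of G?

An element z ∈ Z(G) iff z commutes with every generator.
For example u² is central: (u²)·u = u³ = u·(u²); (u²)·v = u²v = v·(u²).
Whereas u ∉ Z(G) since u·v = uv ≠ u⁹v = v·u.
Checking each of the 32 elements this way gives Z(G) = {e, u², u⁴, u⁶, u⁸, u¹⁰, u¹², u¹⁴}, of order 8.

Answer: {e, u², u⁴, u⁶, u⁸, u¹⁰, u¹², u¹⁴}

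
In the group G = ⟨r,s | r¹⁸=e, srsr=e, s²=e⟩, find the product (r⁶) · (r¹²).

Compute (r⁶) · (r¹²) by multiplying left to right and reducing via the relations at each step:
  (r⁶) · r¹² = e

Answer: e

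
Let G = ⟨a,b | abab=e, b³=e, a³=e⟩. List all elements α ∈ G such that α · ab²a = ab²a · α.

⟨ab²a⟩ ⊆ C_G(ab²a) since powers of ab²a commute with ab²a; so |C_G(ab²a)| ≥ |⟨ab²a⟩| = 2.
By orbit–stabilizer, |C_G(ab²a)| = |G| / |conj. class of ab²a| = 12 / 3 = 4.
The 4 elements commuting with ab²a are {e, ab, a²b², ab²a}.

Answer: {e, ab, a²b², ab²a}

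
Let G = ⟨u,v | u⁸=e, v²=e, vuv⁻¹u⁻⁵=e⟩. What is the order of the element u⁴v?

Compute successive powers until reaching e:
  (u⁴v)¹ = u⁴v, (u⁴v)² = e.
The smallest positive k with (u⁴v)ᵏ = e is 2.

Answer: 2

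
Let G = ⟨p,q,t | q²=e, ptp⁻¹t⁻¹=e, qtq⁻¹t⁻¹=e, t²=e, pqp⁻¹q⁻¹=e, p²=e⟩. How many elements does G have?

Enumerate words in the generators, reducing via the relations: the distinct elements are
  {e, p, q, t, pq, pt, qt, pqt}.
No further products give new elements, so |G| = 8.

Answer: 8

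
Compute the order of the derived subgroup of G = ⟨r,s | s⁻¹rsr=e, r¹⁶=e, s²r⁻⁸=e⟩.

G' = [G, G] is generated by all commutators. The generator-pair commutators are: [r, s] = r².
The subgroup they normally generate is {e, r², r⁴, r⁶, r⁸, r¹⁰, r¹², r¹⁴}, of order 8.
Check: |G/G'| = 32/8 = 4 is the order of the abelianisation.

Answer: 8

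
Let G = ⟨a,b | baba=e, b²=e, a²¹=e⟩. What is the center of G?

An element z ∈ Z(G) iff z commutes with every generator.
For example e is central: e·a = a = a·e; e·b = b = b·e.
Whereas a ∉ Z(G) since a·b = ab ≠ a²⁰b = b·a.
Checking each of the 42 elements this way gives Z(G) = {e}, of order 1.

Answer: {e}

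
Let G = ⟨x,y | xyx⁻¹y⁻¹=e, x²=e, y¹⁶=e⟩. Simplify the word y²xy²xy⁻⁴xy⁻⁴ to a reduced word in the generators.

Multiply left to right, reducing at each step:
  (y²) · x = xy²
  (xy²) · y² = xy⁴
  (xy⁴) · x = y⁴
  (y⁴) · y⁻⁴ = e
  e · x = x
  x · y⁻⁴ = xy¹²

Answer: xy¹²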